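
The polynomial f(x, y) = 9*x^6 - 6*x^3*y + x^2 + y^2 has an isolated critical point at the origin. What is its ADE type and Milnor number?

The Hessian of f at 0 has rank 2. Corank 0: nondegenerate Morse point, so A_1.

Type A1, Milnor number mu = 1.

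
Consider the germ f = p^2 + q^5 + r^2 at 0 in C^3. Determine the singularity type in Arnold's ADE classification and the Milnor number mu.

Type A_4, Milnor number mu = 4.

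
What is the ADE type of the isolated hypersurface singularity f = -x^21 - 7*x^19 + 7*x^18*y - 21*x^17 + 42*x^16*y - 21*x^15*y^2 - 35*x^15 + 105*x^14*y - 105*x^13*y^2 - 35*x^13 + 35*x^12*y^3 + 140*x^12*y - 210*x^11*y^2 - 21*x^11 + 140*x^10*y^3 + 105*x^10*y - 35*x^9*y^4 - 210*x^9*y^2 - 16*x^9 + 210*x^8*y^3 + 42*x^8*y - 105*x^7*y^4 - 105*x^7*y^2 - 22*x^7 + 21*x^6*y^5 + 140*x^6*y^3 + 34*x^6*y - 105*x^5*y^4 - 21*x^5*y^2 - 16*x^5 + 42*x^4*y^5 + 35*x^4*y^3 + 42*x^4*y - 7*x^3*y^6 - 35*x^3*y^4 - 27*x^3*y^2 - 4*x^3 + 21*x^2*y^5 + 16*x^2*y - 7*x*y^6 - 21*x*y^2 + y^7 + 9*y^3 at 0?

D_{8}

The Hessian of f at 0 has rank 0. Corank 2; j^3 = -(x - y)*(2*x - 3*y)^2 has shape L^2 M (L != M), so D-series; mu = 8 gives D_8.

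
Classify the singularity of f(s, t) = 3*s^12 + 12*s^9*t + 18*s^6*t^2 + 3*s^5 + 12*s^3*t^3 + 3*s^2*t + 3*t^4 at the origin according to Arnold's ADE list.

D_5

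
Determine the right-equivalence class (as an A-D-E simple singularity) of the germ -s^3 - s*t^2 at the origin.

D4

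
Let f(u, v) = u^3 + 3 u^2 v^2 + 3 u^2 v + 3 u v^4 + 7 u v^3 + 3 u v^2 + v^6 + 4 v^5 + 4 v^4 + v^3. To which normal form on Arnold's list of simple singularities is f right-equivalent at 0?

E7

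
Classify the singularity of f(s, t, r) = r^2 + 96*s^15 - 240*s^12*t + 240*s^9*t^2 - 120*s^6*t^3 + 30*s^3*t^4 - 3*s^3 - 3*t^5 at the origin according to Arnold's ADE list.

The Hessian of f at 0 has rank 1. Corank 2; j^3 = -3*s^3 is a perfect cube, so E-series; the 5-jet and mu = 8 give E_8.

E8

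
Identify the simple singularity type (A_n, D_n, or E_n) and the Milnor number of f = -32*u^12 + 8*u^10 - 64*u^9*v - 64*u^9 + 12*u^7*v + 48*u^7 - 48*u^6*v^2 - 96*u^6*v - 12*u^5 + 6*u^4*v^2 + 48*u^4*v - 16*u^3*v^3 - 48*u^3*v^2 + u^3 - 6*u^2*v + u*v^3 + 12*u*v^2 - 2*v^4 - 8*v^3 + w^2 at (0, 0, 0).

Type E_7, Milnor number mu = 7.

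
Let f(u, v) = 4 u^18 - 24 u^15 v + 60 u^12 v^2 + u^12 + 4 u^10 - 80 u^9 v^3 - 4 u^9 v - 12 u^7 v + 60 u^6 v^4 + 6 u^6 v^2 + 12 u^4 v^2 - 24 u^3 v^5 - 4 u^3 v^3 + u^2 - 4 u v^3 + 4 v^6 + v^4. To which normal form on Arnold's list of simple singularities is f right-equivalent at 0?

A_3

The Hessian of f at 0 is [[2, 0], [0, 0]] with rank 1, so corank 1. A Groebner basis of the Jacobian ideal J(f) in C{u,v} is {v^3, u}; counting standard monomials gives mu = 3. Corank 1: A-series; mu = 3 gives A_3.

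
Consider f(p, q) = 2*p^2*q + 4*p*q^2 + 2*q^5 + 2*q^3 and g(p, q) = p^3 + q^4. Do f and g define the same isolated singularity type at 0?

No.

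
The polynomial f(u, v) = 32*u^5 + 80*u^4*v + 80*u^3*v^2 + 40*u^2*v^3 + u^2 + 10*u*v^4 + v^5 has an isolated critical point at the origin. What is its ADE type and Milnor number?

Type A_{4}, Milnor number mu = 4.

The Hessian of f at 0 is [[2, 0], [0, 0]] with rank 1, so corank 1. A Groebner basis of the Jacobian ideal J(f) in C{u,v} is {v^4, u}; counting standard monomials gives mu = 4. Corank 1: A-series; mu = 4 gives A_4.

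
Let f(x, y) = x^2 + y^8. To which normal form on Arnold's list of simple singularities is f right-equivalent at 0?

A7

The Hessian of f at 0 has rank 1. Corank 1: A-series; mu = 7 gives A_7.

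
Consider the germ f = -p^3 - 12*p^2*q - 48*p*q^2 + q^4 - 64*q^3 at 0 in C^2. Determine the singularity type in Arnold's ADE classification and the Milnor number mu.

Type E_{6}, Milnor number mu = 6.

The Hessian of f at 0 has rank 0. Corank 2; j^3 = -(p + 4*q)^3 is a perfect cube, so E-series; the 4-jet and mu = 6 give E_6.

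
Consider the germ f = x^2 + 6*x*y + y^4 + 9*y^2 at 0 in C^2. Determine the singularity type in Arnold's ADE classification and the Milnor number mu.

Type A_{3}, Milnor number mu = 3.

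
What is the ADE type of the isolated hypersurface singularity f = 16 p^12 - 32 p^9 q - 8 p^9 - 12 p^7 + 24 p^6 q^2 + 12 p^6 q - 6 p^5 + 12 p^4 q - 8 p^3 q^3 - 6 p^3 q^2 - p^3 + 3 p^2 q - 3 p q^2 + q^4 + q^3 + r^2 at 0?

E_6

The Hessian of f at 0 has rank 1. Corank 2; j^3 = -(p - q)^3 is a perfect cube, so E-series; the 4-jet and mu = 6 give E_6.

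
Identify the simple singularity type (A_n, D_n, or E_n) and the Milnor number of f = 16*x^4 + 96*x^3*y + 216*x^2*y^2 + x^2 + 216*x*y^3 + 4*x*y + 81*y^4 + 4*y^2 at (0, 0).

Type A_3, Milnor number mu = 3.

The Hessian of f at 0 is [[2, 4], [4, 8]] with rank 1, so corank 1. A Groebner basis of the Jacobian ideal J(f) in C{x,y} is {y^3, x + 2*y}; counting standard monomials gives mu = 3. Corank 1: A-series; mu = 3 gives A_3.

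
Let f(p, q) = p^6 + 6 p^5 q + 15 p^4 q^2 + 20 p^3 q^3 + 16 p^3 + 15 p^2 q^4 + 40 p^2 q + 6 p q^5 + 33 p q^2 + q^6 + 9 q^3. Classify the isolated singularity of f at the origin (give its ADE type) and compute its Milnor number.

Type D7, Milnor number mu = 7.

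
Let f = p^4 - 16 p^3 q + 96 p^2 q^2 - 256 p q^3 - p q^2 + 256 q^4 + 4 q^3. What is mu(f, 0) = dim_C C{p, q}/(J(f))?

5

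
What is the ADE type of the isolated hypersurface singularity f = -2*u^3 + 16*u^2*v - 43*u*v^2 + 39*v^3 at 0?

D4

The Hessian of f at 0 is [[0, 0], [0, 0]] with rank 0, so corank 2. A Groebner basis of the Jacobian ideal J(f) in C{u,v} is {v^3, u^2 - 23*v^2/2, u*v - 7*v^2/2}; counting standard monomials gives mu = 4. Corank 2; j^3 = -(u - 3*v)*(2*u^2 - 10*u*v + 13*v^2) splits into three distinct lines over C (the quadratic factor has nonzero discriminant), so D_4.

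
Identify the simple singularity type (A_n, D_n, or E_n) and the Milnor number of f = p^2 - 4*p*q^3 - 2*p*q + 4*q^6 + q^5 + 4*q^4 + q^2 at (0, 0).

Type A_{4}, Milnor number mu = 4.

The Hessian of f at 0 is [[2, -2], [-2, 2]] with rank 1, so corank 1. A Groebner basis of the Jacobian ideal J(f) in C{p,q} is {-p/2 + q^3 + q/2, p^2 - q^2, p*q - q^2}; counting standard monomials gives mu = 4. Corank 1: A-series; mu = 4 gives A_4.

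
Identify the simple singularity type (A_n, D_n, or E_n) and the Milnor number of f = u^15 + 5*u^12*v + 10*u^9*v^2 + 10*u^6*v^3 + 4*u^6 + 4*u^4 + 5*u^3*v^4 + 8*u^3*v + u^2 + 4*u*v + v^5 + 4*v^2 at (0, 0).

Type A_4, Milnor number mu = 4.

The Hessian of f at 0 has rank 1. Corank 1: A-series; mu = 4 gives A_4.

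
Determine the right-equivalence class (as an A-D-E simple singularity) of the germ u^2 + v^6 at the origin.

A_{5}

The Hessian of f at 0 is [[2, 0], [0, 0]] with rank 1, so corank 1. A Groebner basis of the Jacobian ideal J(f) in C{u,v} is {v^5, u}; counting standard monomials gives mu = 5. Corank 1: A-series; mu = 5 gives A_5.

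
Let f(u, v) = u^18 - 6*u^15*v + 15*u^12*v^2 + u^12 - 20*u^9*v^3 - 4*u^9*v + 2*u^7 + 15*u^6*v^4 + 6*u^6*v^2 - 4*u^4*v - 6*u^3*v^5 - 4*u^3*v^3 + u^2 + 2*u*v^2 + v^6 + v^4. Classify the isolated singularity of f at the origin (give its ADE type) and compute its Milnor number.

Type A_{5}, Milnor number mu = 5.

The Hessian of f at 0 is [[2, 0], [0, 0]] with rank 1, so corank 1. A Groebner basis of the Jacobian ideal J(f) in C{u,v} is {u^3, u^2*v, u + v^2}; counting standard monomials gives mu = 5. Corank 1: A-series; mu = 5 gives A_5.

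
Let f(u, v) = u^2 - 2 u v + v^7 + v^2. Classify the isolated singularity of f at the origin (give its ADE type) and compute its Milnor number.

The Hessian of f at 0 is [[2, -2], [-2, 2]] with rank 1, so corank 1. A Groebner basis of the Jacobian ideal J(f) in C{u,v} is {v^6, u - v}; counting standard monomials gives mu = 6. Corank 1: A-series; mu = 6 gives A_6.

Type A_{6}, Milnor number mu = 6.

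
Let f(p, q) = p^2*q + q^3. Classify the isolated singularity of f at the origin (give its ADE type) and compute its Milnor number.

Type D_4, Milnor number mu = 4.

The Hessian of f at 0 has rank 0. Corank 2; j^3 = q*(p^2 + q^2) splits into three distinct lines over C (the quadratic factor has nonzero discriminant), so D_4.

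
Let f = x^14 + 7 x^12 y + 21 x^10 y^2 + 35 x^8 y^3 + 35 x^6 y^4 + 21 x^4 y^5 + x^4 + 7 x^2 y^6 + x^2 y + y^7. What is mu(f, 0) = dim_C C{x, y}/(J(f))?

8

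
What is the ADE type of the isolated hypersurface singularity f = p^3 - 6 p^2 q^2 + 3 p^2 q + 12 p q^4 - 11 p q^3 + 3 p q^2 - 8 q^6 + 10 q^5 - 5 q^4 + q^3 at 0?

E_{7}

The Hessian of f at 0 is [[0, 0], [0, 0]] with rank 0, so corank 2. A Groebner basis of the Jacobian ideal J(f) in C{p,q} is {-p^2/4 - p*q/2 + q^4 - q^3/12 - q^2/4, p^3 - 7*p^2/4 - 7*p*q/2 + 5*q^3/12 - 7*q^2/4, p^2*q + 13*p^2/12 + 13*p*q/6 - 23*q^3/36 + 13*q^2/12, -p^2/2 + p*q^2 - p*q + 5*q^3/6 - q^2/2}; counting standard monomials gives mu = 7. Corank 2; j^3 = (p + q)^3 is a perfect cube, so E-series; the 4-jet and mu = 7 give E_7.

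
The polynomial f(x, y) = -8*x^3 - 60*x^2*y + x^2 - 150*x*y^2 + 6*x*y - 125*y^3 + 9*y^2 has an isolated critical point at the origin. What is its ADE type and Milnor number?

Type A_{2}, Milnor number mu = 2.

The Hessian of f at 0 has rank 1. Corank 1: A-series; mu = 2 gives A_2.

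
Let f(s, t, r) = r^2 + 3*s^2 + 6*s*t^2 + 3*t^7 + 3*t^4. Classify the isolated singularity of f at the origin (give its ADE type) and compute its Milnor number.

The Hessian of f at 0 has rank 2. Corank 1: A-series; mu = 6 gives A_6.

Type A6, Milnor number mu = 6.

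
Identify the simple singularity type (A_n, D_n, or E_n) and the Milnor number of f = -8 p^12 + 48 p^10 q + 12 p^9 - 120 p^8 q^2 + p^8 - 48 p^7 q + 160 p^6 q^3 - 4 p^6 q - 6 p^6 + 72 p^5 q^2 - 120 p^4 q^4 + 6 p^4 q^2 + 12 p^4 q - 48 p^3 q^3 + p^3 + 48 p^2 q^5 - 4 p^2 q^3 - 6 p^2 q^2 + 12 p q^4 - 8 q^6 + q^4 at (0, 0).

Type E_{6}, Milnor number mu = 6.

The Hessian of f at 0 is [[0, 0], [0, 0]] with rank 0, so corank 2. A Groebner basis of the Jacobian ideal J(f) in C{p,q} is {p^3, p^2*q, -p^2/4 + p*q^2, q^3}; counting standard monomials gives mu = 6. Corank 2; j^3 = p^3 is a perfect cube, so E-series; the 4-jet and mu = 6 give E_6.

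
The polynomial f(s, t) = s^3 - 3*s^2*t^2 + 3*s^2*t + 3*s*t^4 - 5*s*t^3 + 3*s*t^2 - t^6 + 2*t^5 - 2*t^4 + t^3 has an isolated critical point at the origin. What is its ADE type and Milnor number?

The Hessian of f at 0 has rank 0. Corank 2; j^3 = (s + t)^3 is a perfect cube, so E-series; the 4-jet and mu = 7 give E_7.

Type E_{7}, Milnor number mu = 7.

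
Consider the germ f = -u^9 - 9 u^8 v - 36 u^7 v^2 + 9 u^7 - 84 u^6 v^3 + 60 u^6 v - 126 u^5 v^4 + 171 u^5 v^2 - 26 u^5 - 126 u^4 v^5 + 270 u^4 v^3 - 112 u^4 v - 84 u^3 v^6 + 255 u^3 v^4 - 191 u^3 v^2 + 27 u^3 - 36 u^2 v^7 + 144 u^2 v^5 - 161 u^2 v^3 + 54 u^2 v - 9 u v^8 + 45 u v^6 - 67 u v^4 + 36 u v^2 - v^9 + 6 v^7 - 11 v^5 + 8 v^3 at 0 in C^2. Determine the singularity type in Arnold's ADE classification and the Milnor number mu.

The Hessian of f at 0 has rank 0. Corank 2; j^3 = (3*u + 2*v)^3 is a perfect cube, so E-series; the 5-jet and mu = 8 give E_8.

Type E8, Milnor number mu = 8.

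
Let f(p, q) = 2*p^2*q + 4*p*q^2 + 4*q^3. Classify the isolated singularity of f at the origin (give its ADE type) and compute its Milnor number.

Type D_{4}, Milnor number mu = 4.

The Hessian of f at 0 has rank 0. Corank 2; j^3 = 2*q*(p^2 + 2*p*q + 2*q^2) splits into three distinct lines over C (the quadratic factor has nonzero discriminant), so D_4.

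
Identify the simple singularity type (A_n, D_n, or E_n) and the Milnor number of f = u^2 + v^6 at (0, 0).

Type A_{5}, Milnor number mu = 5.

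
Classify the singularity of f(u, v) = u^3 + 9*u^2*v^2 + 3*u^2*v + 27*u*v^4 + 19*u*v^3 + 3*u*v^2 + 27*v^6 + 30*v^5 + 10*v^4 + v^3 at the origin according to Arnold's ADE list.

The Hessian of f at 0 is [[0, 0], [0, 0]] with rank 0, so corank 2. A Groebner basis of the Jacobian ideal J(f) in C{u,v} is {-u^2/9 - 2*u*v/9 + v^4 - v^3/27 - v^2/9, u^3 + 8*u^2/9 + 16*u*v/9 + 35*v^3/27 + 8*v^2/9, u^2*v - 17*u^2/27 - 34*u*v/27 - 98*v^3/81 - 17*v^2/27, u^2/3 + u*v^2 + 2*u*v/3 + 10*v^3/9 + v^2/3}; counting standard monomials gives mu = 7. Corank 2; j^3 = (u + v)^3 is a perfect cube, so E-series; the 4-jet and mu = 7 give E_7.

E_7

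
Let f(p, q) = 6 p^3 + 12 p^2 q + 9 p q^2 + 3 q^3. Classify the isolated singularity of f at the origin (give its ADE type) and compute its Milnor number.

Type D4, Milnor number mu = 4.

The Hessian of f at 0 has rank 0. Corank 2; j^3 = 3*(p + q)*(2*p^2 + 2*p*q + q^2) splits into three distinct lines over C (the quadratic factor has nonzero discriminant), so D_4.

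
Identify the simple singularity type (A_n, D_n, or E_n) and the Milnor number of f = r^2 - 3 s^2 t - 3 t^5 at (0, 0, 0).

Type D_6, Milnor number mu = 6.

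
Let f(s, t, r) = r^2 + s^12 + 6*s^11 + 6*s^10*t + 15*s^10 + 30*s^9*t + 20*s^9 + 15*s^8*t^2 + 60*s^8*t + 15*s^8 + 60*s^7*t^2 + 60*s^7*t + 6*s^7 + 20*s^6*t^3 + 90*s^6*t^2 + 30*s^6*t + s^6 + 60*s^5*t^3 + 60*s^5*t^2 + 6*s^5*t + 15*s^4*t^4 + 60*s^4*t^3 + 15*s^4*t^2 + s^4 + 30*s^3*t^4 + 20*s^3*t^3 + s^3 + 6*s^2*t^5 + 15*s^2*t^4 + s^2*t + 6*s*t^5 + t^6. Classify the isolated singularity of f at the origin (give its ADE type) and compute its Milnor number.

The Hessian of f at 0 has rank 1. Corank 2; j^3 = s^2*(s + t) has shape L^2 M (L != M), so D-series; mu = 7 gives D_7.

Type D_7, Milnor number mu = 7.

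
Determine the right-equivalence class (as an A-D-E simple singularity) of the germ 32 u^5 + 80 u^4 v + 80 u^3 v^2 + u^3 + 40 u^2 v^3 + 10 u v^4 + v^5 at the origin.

The Hessian of f at 0 is [[0, 0], [0, 0]] with rank 0, so corank 2. A Groebner basis of the Jacobian ideal J(f) in C{u,v} is {v^5, u*v^3 + v^4/8, u^2}; counting standard monomials gives mu = 8. Corank 2; j^3 = u^3 is a perfect cube, so E-series; the 5-jet and mu = 8 give E_8.

E_8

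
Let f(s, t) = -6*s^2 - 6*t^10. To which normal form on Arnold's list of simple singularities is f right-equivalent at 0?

The Hessian of f at 0 has rank 1. Corank 1: A-series; mu = 9 gives A_9.

A9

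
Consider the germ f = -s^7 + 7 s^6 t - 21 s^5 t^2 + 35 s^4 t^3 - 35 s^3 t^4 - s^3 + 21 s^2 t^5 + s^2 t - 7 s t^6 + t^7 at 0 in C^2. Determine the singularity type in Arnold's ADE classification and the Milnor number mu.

Type D_8, Milnor number mu = 8.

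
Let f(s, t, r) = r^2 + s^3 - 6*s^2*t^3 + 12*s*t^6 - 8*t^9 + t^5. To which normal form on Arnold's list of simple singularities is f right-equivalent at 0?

The Hessian of f at 0 has rank 1. Corank 2; j^3 = s^3 is a perfect cube, so E-series; the 5-jet and mu = 8 give E_8.

E8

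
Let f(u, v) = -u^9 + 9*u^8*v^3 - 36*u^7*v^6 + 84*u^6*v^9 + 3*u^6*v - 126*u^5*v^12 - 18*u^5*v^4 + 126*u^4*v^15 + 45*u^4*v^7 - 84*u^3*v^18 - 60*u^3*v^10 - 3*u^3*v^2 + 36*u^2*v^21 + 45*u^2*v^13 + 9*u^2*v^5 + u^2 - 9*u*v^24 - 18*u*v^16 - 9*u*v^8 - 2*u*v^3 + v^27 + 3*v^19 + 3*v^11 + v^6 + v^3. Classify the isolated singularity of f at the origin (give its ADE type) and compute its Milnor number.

Type A2, Milnor number mu = 2.

The Hessian of f at 0 is [[2, 0], [0, 0]] with rank 1, so corank 1. A Groebner basis of the Jacobian ideal J(f) in C{u,v} is {v^2, u}; counting standard monomials gives mu = 2. Corank 1: A-series; mu = 2 gives A_2.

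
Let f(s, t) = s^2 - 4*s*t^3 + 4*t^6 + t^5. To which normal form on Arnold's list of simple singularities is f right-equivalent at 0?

The Hessian of f at 0 has rank 1. Corank 1: A-series; mu = 4 gives A_4.

A4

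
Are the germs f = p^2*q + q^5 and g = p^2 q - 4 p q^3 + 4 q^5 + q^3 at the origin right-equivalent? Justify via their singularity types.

No.

The Hessian of f at 0 is [[0, 0], [0, 0]] with rank 0, so corank 2. A Groebner basis of the Jacobian ideal J(f) in C{p,q} is {p^2/5 + q^4, p^3, p*q}; counting standard monomials gives mu = 6. Corank 2; j^3 = p^2*q has shape L^2 M (L != M), so D-series; mu = 6 gives D_6. The Hessian of g at 0 is [[0, 0], [0, 0]] with rank 0, so corank 2. A Groebner basis of the Jacobian ideal J(g) in C{p,q} is {q^3, p^2 + 3*q^2, p*q}; counting standard monomials gives mu = 4. Corank 2; j^3 = q*(p^2 + q^2) splits into three distinct lines over C (the quadratic factor has nonzero discriminant), so D_4. f is D_6 but g is D_4, hence not right-equivalent.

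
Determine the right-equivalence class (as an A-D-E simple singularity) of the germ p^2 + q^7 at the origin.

A_{6}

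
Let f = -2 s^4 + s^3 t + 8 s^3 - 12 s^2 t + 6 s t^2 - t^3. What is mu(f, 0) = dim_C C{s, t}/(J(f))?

7

The Hessian of f at 0 has rank 0. Corank 2; j^3 = (2*s - t)^3 is a perfect cube, so E-series; the 4-jet and mu = 7 give E_7.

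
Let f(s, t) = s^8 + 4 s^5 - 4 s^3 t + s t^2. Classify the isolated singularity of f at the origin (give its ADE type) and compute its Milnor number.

Type D9, Milnor number mu = 9.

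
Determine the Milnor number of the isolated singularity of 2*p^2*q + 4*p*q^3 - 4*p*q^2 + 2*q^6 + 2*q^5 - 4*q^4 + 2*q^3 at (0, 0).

The Hessian of f at 0 is [[0, 0], [0, 0]] with rank 0, so corank 2. A Groebner basis of the Jacobian ideal J(f) in C{p,q} is {p^3 + p^2/2 - 5*p*q^2/2 - 5*p*q/2 + 2*q^2, p^2*q + p^2/6 - 11*p*q^2/6 - 7*p*q/6 + q^2, p*q + q^3 - q^2}; counting standard monomials gives mu = 7. Corank 2; j^3 = 2*q*(p - q)^2 has shape L^2 M (L != M), so D-series; mu = 7 gives D_7.

7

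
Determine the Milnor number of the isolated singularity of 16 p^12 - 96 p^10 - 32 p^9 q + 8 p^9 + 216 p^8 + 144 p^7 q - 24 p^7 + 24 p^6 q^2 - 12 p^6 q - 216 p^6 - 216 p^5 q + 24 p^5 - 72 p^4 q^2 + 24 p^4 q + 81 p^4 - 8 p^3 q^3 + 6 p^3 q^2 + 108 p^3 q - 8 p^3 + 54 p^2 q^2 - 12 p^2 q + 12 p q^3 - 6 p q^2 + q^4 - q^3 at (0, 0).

6

The Hessian of f at 0 is [[0, 0], [0, 0]] with rank 0, so corank 2. A Groebner basis of the Jacobian ideal J(f) in C{p,q} is {q^4, p*q^2 + 4*q^3/9, p^2 + p*q + q^2/4}; counting standard monomials gives mu = 6. Corank 2; j^3 = -(2*p + q)^3 is a perfect cube, so E-series; the 4-jet and mu = 6 give E_6.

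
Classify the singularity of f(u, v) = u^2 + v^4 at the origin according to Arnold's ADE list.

A_{3}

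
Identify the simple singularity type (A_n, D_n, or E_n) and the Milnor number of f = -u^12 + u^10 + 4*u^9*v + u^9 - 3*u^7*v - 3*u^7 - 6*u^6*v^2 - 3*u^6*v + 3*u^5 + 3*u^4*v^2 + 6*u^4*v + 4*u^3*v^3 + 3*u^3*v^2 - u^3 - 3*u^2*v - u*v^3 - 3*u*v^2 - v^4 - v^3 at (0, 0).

Type E_{7}, Milnor number mu = 7.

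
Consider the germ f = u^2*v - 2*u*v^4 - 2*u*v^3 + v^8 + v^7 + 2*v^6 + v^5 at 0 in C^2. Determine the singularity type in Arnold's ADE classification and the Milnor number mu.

Type D9, Milnor number mu = 9.

The Hessian of f at 0 is [[0, 0], [0, 0]] with rank 0, so corank 2. A Groebner basis of the Jacobian ideal J(f) in C{u,v} is {u^2*v^2 - 10*u^2*v/17 + 3*u^2/17 + 4*u*v^2/17 - 7*u*v/17 + 7*v^3/17, -8*u^2*v/17 - u^2/17 + u*v^3 - 7*u*v^2/17 + 8*u*v/17 - 8*v^3/17, -u*v + v^4 + v^3, u^3 - 11*u^2*v/17 + 5*u^2/17 + u*v^2/17 - 6*u*v/17 + 6*v^3/17}; counting standard monomials gives mu = 9. Corank 2; j^3 = u^2*v has shape L^2 M (L != M), so D-series; mu = 9 gives D_9.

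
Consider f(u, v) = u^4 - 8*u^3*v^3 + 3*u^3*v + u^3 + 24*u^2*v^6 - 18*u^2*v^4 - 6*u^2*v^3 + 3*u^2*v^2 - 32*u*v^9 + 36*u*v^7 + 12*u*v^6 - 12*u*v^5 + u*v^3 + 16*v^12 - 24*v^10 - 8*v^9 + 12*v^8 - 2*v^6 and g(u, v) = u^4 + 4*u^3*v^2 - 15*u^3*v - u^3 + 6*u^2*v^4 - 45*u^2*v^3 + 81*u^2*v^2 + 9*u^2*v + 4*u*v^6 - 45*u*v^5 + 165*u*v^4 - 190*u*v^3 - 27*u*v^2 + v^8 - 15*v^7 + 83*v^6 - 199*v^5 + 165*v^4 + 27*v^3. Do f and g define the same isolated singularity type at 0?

The Hessian of f at 0 has rank 0. Corank 2; j^3 = u^3 is a perfect cube, so E-series; the 4-jet and mu = 7 give E_7. The Hessian of g at 0 has rank 0. Corank 2; j^3 = -(u - 3*v)^3 is a perfect cube, so E-series; the 4-jet and mu = 7 give E_7. Both have type E_7, hence right-equivalent.

Yes.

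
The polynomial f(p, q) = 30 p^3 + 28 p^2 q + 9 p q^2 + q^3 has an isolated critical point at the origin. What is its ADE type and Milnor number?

Type D_4, Milnor number mu = 4.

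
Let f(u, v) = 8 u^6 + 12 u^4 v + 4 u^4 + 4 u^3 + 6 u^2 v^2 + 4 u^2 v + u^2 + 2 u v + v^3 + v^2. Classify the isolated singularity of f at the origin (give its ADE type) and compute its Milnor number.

Type A_{2}, Milnor number mu = 2.

The Hessian of f at 0 has rank 1. Corank 1: A-series; mu = 2 gives A_2.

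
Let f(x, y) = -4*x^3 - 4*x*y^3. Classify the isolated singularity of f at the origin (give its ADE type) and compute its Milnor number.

The Hessian of f at 0 has rank 0. Corank 2; j^3 = -4*x^3 is a perfect cube, so E-series; the 4-jet and mu = 7 give E_7.

Type E_7, Milnor number mu = 7.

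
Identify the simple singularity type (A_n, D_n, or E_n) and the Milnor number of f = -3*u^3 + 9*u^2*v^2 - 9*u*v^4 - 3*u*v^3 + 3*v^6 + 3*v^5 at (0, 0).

Type E7, Milnor number mu = 7.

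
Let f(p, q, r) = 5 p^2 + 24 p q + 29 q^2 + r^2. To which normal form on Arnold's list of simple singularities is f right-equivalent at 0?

A1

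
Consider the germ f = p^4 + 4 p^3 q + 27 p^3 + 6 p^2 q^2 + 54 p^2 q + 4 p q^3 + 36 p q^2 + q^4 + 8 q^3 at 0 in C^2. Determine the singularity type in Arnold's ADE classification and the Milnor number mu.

Type E_6, Milnor number mu = 6.

The Hessian of f at 0 is [[0, 0], [0, 0]] with rank 0, so corank 2. A Groebner basis of the Jacobian ideal J(f) in C{p,q} is {q^4, p*q^2 + 7*q^3/9, p^2 + 4*p*q/3 + 4*q^2/9}; counting standard monomials gives mu = 6. Corank 2; j^3 = (3*p + 2*q)^3 is a perfect cube, so E-series; the 4-jet and mu = 6 give E_6.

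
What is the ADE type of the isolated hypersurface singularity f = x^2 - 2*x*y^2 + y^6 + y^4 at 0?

The Hessian of f at 0 has rank 1. Corank 1: A-series; mu = 5 gives A_5.

A_{5}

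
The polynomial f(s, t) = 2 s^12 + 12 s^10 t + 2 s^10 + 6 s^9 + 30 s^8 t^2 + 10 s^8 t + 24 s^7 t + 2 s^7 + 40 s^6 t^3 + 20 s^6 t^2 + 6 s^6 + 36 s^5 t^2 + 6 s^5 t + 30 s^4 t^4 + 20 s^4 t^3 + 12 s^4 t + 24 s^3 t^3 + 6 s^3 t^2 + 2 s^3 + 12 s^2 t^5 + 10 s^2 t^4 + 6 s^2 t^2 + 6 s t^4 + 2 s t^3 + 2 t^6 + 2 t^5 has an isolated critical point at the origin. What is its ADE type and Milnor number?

Type E_7, Milnor number mu = 7.

The Hessian of f at 0 is [[0, 0], [0, 0]] with rank 0, so corank 2. A Groebner basis of the Jacobian ideal J(f) in C{s,t} is {-s^2 + t^4 - t^3/3, s^3, s^2*t + s^2/3 + t^3/9, s^2 + s*t^2 + t^3/3}; counting standard monomials gives mu = 7. Corank 2; j^3 = 2*s^3 is a perfect cube, so E-series; the 4-jet and mu = 7 give E_7.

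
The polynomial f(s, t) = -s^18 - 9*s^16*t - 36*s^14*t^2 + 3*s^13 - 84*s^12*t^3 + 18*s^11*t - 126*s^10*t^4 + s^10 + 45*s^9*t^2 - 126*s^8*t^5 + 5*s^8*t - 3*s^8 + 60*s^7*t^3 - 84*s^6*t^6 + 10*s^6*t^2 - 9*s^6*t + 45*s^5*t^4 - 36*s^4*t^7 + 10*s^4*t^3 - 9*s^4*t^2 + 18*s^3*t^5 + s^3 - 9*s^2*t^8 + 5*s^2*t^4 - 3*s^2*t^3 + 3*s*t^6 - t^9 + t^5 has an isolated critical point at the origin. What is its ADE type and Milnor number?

Type E_{8}, Milnor number mu = 8.

The Hessian of f at 0 has rank 0. Corank 2; j^3 = s^3 is a perfect cube, so E-series; the 5-jet and mu = 8 give E_8.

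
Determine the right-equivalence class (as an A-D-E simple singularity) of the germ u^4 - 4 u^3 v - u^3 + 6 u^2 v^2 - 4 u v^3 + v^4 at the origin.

The Hessian of f at 0 is [[0, 0], [0, 0]] with rank 0, so corank 2. A Groebner basis of the Jacobian ideal J(f) in C{u,v} is {v^4, u*v^2 - v^3/3, u^2}; counting standard monomials gives mu = 6. Corank 2; j^3 = -u^3 is a perfect cube, so E-series; the 4-jet and mu = 6 give E_6.

E_{6}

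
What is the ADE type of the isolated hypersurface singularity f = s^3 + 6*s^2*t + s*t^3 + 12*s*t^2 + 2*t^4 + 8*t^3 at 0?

E_{7}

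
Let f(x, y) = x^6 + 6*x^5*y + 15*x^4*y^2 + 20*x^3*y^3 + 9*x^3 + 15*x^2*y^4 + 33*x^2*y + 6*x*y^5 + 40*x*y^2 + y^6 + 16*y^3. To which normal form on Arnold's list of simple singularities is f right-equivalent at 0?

D_{7}

The Hessian of f at 0 has rank 0. Corank 2; j^3 = (x + y)*(3*x + 4*y)^2 has shape L^2 M (L != M), so D-series; mu = 7 gives D_7.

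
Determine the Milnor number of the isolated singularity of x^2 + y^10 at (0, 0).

The Hessian of f at 0 is [[2, 0], [0, 0]] with rank 1, so corank 1. A Groebner basis of the Jacobian ideal J(f) in C{x,y} is {y^9, x}; counting standard monomials gives mu = 9. Corank 1: A-series; mu = 9 gives A_9.

9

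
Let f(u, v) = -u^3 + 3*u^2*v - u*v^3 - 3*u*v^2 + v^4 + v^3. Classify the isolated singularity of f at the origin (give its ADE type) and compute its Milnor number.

Type E_7, Milnor number mu = 7.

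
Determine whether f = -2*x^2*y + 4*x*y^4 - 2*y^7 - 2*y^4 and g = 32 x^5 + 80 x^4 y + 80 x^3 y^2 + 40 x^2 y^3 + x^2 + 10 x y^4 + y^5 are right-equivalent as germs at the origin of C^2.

No.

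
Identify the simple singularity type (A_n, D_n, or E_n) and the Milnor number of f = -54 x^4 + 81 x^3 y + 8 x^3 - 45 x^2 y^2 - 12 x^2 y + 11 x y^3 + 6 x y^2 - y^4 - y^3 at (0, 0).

Type E7, Milnor number mu = 7.

The Hessian of f at 0 is [[0, 0], [0, 0]] with rank 0, so corank 2. A Groebner basis of the Jacobian ideal J(f) in C{x,y} is {256*x^2/3 - 256*x*y/3 + y^4 - 8*y^3/9 + 64*y^2/3, x^3 - 20*x^2/3 + 20*x*y/3 - y^3/18 - 5*y^2/3, x^2*y - 88*x^2/9 + 88*x*y/9 - 4*y^3/27 - 22*y^2/9, -32*x^2/3 + x*y^2 + 32*x*y/3 - 7*y^3/18 - 8*y^2/3}; counting standard monomials gives mu = 7. Corank 2; j^3 = (2*x - y)^3 is a perfect cube, so E-series; the 4-jet and mu = 7 give E_7.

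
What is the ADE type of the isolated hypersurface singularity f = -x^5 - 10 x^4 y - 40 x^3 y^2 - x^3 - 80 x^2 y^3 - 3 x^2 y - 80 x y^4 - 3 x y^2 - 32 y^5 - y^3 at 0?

E8

The Hessian of f at 0 is [[0, 0], [0, 0]] with rank 0, so corank 2. A Groebner basis of the Jacobian ideal J(f) in C{x,y} is {y^5, x*y^3 + 5*y^4/4, x^2 + 2*x*y + y^2}; counting standard monomials gives mu = 8. Corank 2; j^3 = -(x + y)^3 is a perfect cube, so E-series; the 5-jet and mu = 8 give E_8.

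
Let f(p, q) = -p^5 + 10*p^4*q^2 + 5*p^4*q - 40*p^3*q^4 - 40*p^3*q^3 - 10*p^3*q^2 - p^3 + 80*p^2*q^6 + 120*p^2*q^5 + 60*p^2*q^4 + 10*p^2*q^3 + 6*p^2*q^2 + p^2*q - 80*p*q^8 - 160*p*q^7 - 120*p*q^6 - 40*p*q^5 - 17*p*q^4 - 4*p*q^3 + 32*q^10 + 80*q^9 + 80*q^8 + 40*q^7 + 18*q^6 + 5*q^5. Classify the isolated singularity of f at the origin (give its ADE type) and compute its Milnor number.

The Hessian of f at 0 is [[0, 0], [0, 0]] with rank 0, so corank 2. A Groebner basis of the Jacobian ideal J(f) in C{p,q} is {p^3, p^2*q, 2*p^2 + p*q^2, 5*p^2/2 - p*q/2 + q^3}; counting standard monomials gives mu = 6. Corank 2; j^3 = -p^2*(p - q) has shape L^2 M (L != M), so D-series; mu = 6 gives D_6.

Type D_{6}, Milnor number mu = 6.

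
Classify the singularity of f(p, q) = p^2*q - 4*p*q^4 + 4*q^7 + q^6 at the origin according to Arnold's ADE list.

The Hessian of f at 0 is [[0, 0], [0, 0]] with rank 0, so corank 2. A Groebner basis of the Jacobian ideal J(f) in C{p,q} is {-p*q/2 + q^4, p^3, p^2*q, p^2/3 + p*q^2}; counting standard monomials gives mu = 7. Corank 2; j^3 = p^2*q has shape L^2 M (L != M), so D-series; mu = 7 gives D_7.

D7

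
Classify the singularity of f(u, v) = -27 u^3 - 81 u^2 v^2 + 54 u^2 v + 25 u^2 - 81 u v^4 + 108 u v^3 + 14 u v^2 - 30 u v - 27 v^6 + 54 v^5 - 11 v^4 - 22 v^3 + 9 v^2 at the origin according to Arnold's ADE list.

A_{2}

The Hessian of f at 0 has rank 1. Corank 1: A-series; mu = 2 gives A_2.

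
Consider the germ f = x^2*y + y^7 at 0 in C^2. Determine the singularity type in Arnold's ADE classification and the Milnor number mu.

Type D8, Milnor number mu = 8.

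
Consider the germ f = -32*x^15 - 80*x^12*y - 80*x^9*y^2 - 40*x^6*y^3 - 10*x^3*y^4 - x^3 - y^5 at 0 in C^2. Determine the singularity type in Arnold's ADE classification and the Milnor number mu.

Type E_8, Milnor number mu = 8.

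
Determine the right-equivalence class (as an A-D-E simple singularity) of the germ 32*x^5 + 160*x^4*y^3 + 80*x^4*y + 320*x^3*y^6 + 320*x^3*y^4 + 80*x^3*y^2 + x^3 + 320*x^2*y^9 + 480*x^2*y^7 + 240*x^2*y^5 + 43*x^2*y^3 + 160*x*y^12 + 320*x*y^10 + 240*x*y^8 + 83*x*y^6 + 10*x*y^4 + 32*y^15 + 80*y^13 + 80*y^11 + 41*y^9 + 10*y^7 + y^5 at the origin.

The Hessian of f at 0 is [[0, 0], [0, 0]] with rank 0, so corank 2. A Groebner basis of the Jacobian ideal J(f) in C{x,y} is {x^2/2 + x*y^3, -4*x^2 + y^4, x^3, x^2*y}; counting standard monomials gives mu = 8. Corank 2; j^3 = x^3 is a perfect cube, so E-series; the 5-jet and mu = 8 give E_8.

E_8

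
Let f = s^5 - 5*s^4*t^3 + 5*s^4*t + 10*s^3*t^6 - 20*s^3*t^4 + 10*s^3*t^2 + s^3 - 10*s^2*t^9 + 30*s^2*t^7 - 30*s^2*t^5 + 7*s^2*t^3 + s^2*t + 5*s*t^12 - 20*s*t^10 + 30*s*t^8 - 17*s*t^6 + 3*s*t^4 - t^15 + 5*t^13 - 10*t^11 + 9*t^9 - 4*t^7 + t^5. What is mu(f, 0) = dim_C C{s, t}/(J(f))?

6

The Hessian of f at 0 is [[0, 0], [0, 0]] with rank 0, so corank 2. A Groebner basis of the Jacobian ideal J(f) in C{s,t} is {-s*t/6 + t^4, s*t^2, s^2 + 5*s*t/6}; counting standard monomials gives mu = 6. Corank 2; j^3 = s^2*(s + t) has shape L^2 M (L != M), so D-series; mu = 6 gives D_6.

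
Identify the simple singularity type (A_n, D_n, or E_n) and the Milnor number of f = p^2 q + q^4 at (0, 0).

Type D5, Milnor number mu = 5.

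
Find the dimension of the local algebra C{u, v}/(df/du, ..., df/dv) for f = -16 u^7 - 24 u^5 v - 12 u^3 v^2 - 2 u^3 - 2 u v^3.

The Hessian of f at 0 is [[0, 0], [0, 0]] with rank 0, so corank 2. A Groebner basis of the Jacobian ideal J(f) in C{u,v} is {u^3, u*v^2, 3*u^2 + v^3}; counting standard monomials gives mu = 7. Corank 2; j^3 = -2*u^3 is a perfect cube, so E-series; the 4-jet and mu = 7 give E_7.

7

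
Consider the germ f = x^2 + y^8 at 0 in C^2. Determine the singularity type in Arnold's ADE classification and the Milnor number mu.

Type A7, Milnor number mu = 7.

The Hessian of f at 0 is [[2, 0], [0, 0]] with rank 1, so corank 1. A Groebner basis of the Jacobian ideal J(f) in C{x,y} is {y^7, x}; counting standard monomials gives mu = 7. Corank 1: A-series; mu = 7 gives A_7.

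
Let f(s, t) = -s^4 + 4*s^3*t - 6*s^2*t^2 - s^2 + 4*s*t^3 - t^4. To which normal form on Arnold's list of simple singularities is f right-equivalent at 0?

The Hessian of f at 0 has rank 1. Corank 1: A-series; mu = 3 gives A_3.

A3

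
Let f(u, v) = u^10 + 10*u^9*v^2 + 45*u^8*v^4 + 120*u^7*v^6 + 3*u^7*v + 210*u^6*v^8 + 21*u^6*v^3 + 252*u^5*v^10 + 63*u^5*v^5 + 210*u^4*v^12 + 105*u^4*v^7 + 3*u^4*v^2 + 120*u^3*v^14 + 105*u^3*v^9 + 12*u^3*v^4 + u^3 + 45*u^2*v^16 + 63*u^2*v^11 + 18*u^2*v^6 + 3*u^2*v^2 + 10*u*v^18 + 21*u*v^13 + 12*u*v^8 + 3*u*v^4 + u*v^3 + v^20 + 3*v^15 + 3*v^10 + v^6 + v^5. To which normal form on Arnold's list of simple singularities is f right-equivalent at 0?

E_{7}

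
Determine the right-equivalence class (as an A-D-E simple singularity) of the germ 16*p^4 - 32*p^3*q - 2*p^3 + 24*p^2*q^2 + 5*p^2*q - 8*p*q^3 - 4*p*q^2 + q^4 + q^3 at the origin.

D_{5}

The Hessian of f at 0 has rank 0. Corank 2; j^3 = -(p - q)^2*(2*p - q) has shape L^2 M (L != M), so D-series; mu = 5 gives D_5.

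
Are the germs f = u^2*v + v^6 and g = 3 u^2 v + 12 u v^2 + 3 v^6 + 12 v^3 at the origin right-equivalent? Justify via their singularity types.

Yes.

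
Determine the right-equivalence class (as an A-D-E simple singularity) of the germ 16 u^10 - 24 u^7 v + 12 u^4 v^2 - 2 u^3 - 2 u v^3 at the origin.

E_7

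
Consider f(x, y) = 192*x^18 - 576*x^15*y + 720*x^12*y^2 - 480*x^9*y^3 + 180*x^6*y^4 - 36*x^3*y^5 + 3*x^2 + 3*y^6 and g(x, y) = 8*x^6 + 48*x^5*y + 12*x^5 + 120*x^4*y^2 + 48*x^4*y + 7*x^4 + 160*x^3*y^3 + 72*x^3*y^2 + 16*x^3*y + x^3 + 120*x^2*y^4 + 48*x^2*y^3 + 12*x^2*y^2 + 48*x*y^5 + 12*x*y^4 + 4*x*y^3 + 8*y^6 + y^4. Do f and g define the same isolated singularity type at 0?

No.

The Hessian of f at 0 has rank 1. Corank 1: A-series; mu = 5 gives A_5. The Hessian of g at 0 has rank 0. Corank 2; j^3 = x^3 is a perfect cube, so E-series; the 4-jet and mu = 6 give E_6. f is A_5 but g is E_6, hence not right-equivalent.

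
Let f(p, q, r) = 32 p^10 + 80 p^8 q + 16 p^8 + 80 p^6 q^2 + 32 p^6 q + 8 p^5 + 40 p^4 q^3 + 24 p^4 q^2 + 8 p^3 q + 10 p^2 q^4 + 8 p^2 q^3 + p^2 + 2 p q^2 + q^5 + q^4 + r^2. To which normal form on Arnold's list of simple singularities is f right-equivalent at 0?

A4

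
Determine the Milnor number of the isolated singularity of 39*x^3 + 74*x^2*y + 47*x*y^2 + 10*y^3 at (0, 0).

4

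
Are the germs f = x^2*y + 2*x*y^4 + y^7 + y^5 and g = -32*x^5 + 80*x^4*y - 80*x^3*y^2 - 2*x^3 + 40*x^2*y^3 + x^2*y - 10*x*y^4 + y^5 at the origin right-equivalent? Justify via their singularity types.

Yes.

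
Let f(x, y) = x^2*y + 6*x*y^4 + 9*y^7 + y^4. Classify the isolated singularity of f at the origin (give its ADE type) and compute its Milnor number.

The Hessian of f at 0 is [[0, 0], [0, 0]] with rank 0, so corank 2. A Groebner basis of the Jacobian ideal J(f) in C{x,y} is {x^3, x^2/4 + y^3, x*y}; counting standard monomials gives mu = 5. Corank 2; j^3 = x^2*y has shape L^2 M (L != M), so D-series; mu = 5 gives D_5.

Type D_5, Milnor number mu = 5.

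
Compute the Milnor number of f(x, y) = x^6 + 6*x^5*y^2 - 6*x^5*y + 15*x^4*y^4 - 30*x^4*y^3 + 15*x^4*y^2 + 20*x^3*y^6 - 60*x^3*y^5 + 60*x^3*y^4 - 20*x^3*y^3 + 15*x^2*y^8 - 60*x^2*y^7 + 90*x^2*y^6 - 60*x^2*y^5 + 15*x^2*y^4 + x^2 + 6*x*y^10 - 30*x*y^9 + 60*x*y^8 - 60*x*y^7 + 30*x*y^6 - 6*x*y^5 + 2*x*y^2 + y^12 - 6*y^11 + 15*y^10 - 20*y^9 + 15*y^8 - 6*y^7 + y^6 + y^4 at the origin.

5

The Hessian of f at 0 is [[2, 0], [0, 0]] with rank 1, so corank 1. A Groebner basis of the Jacobian ideal J(f) in C{x,y} is {x^3, x^2*y, x + y^2}; counting standard monomials gives mu = 5. Corank 1: A-series; mu = 5 gives A_5.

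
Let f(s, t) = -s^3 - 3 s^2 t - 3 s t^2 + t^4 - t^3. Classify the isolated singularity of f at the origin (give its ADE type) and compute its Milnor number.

Type E_6, Milnor number mu = 6.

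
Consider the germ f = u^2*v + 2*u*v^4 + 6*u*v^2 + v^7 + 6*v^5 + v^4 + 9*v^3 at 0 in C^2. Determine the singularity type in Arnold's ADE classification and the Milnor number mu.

Type D5, Milnor number mu = 5.

The Hessian of f at 0 is [[0, 0], [0, 0]] with rank 0, so corank 2. A Groebner basis of the Jacobian ideal J(f) in C{u,v} is {u^3 - 27*u^2/4 + 243*v^2/4, u^2/4 + v^3 - 9*v^2/4, u*v + 3*v^2}; counting standard monomials gives mu = 5. Corank 2; j^3 = v*(u + 3*v)^2 has shape L^2 M (L != M), so D-series; mu = 5 gives D_5.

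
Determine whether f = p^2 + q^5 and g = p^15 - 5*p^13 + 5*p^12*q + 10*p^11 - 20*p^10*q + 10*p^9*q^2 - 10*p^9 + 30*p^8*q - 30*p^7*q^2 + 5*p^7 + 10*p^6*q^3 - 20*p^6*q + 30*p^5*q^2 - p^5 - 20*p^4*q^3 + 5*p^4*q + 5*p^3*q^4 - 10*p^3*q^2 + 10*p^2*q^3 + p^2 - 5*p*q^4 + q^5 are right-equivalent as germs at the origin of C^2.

Yes.

The Hessian of f at 0 has rank 1. Corank 1: A-series; mu = 4 gives A_4. The Hessian of g at 0 has rank 1. Corank 1: A-series; mu = 4 gives A_4. Both have type A_4, hence right-equivalent.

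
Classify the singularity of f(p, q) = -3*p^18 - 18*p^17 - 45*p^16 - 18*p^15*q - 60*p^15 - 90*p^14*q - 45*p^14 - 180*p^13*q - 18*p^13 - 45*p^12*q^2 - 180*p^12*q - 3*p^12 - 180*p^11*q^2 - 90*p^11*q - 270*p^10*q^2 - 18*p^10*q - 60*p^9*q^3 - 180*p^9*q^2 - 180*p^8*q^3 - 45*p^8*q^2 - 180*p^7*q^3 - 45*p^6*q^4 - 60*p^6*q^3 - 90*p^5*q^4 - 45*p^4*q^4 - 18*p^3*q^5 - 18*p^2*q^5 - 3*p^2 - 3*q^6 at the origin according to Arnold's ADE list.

A_5

The Hessian of f at 0 has rank 1. Corank 1: A-series; mu = 5 gives A_5.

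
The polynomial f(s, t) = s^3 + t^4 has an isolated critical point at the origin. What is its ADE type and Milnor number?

Type E6, Milnor number mu = 6.

The Hessian of f at 0 has rank 0. Corank 2; j^3 = s^3 is a perfect cube, so E-series; the 4-jet and mu = 6 give E_6.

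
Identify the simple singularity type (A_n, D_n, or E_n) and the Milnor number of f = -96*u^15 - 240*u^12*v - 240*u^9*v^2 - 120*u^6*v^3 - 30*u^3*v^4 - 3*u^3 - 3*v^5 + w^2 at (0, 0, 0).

Type E_8, Milnor number mu = 8.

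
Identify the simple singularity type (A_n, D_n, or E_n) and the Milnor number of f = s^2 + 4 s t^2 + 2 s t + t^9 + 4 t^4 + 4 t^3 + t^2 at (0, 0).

The Hessian of f at 0 has rank 1. Corank 1: A-series; mu = 8 gives A_8.

Type A8, Milnor number mu = 8.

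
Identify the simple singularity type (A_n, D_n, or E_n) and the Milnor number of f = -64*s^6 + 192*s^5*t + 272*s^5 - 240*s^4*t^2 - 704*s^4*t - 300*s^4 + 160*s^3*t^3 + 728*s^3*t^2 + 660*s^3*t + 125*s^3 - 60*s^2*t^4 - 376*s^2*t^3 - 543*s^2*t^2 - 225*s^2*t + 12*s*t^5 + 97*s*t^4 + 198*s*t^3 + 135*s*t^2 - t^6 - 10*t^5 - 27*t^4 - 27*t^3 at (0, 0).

Type E_8, Milnor number mu = 8.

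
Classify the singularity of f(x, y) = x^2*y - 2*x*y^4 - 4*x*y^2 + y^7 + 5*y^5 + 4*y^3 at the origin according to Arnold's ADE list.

The Hessian of f at 0 is [[0, 0], [0, 0]] with rank 0, so corank 2. A Groebner basis of the Jacobian ideal J(f) in C{x,y} is {-x*y + y^4 + 2*y^2, x*y^2 - 2*y^3, x^2 + x*y - 6*y^2}; counting standard monomials gives mu = 6. Corank 2; j^3 = y*(x - 2*y)^2 has shape L^2 M (L != M), so D-series; mu = 6 gives D_6.

D_6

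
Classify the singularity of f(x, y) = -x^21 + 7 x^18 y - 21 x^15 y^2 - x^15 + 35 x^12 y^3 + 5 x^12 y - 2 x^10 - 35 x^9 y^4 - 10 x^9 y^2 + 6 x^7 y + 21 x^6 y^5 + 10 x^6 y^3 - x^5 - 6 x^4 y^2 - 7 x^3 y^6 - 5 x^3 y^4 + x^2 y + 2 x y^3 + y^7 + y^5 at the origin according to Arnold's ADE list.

The Hessian of f at 0 is [[0, 0], [0, 0]] with rank 0, so corank 2. A Groebner basis of the Jacobian ideal J(f) in C{x,y} is {x^2*y^2 + x^2/7 + x*y^2/7, x^3 - x^2/7 - x*y^2/7, x*y + y^3}; counting standard monomials gives mu = 8. Corank 2; j^3 = x^2*y has shape L^2 M (L != M), so D-series; mu = 8 gives D_8.

D8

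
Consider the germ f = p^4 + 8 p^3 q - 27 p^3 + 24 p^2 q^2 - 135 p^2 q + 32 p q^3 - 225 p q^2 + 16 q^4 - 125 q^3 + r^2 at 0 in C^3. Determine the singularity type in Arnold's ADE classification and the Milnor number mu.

Type E6, Milnor number mu = 6.

The Hessian of f at 0 is [[0, 0, 0], [0, 0, 0], [0, 0, 2]] with rank 1, so corank 2. A Groebner basis of the Jacobian ideal J(f) in C{p,q,r} is {q^4, p*q^2 + 16*q^3/9, p^2 + 10*p*q/3 + 25*q^2/9, r}; counting standard monomials gives mu = 6. Corank 2; j^3 = -(3*p + 5*q)^3 is a perfect cube, so E-series; the 4-jet and mu = 6 give E_6.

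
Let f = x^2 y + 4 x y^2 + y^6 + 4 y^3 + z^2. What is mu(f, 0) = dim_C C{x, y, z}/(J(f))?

The Hessian of f at 0 has rank 1. Corank 2; j^3 = y*(x + 2*y)^2 has shape L^2 M (L != M), so D-series; mu = 7 gives D_7.

7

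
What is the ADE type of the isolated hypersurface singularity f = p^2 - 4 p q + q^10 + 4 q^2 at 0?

The Hessian of f at 0 has rank 1. Corank 1: A-series; mu = 9 gives A_9.

A_{9}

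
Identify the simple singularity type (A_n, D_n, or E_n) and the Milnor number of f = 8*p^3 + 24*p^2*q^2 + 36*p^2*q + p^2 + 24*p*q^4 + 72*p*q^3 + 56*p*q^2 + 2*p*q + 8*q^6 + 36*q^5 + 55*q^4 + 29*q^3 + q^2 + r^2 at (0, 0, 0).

The Hessian of f at 0 is [[2, 2, 0], [2, 2, 0], [0, 0, 2]] with rank 2, so corank 1. A Groebner basis of the Jacobian ideal J(f) in C{p,q,r} is {q^2, p + q, r}; counting standard monomials gives mu = 2. Corank 1: A-series; mu = 2 gives A_2.

Type A_2, Milnor number mu = 2.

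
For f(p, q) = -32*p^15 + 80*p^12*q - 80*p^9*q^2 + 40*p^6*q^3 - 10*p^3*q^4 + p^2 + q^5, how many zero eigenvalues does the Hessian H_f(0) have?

1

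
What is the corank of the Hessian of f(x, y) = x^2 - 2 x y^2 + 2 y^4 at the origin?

The Hessian at 0 is [[2, 0], [0, 0]] of rank 1; hence corank 1.

1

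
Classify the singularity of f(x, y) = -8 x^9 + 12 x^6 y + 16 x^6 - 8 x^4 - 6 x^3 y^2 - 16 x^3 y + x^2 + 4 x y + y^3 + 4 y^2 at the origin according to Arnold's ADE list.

A_2

The Hessian of f at 0 has rank 1. Corank 1: A-series; mu = 2 gives A_2.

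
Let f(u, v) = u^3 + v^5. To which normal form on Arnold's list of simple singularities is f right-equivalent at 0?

The Hessian of f at 0 has rank 0. Corank 2; j^3 = u^3 is a perfect cube, so E-series; the 5-jet and mu = 8 give E_8.

E_{8}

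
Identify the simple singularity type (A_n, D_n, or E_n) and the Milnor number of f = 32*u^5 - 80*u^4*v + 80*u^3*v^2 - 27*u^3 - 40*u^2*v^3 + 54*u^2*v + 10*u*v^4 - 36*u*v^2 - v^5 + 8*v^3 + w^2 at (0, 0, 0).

Type E8, Milnor number mu = 8.

The Hessian of f at 0 is [[0, 0, 0], [0, 0, 0], [0, 0, 2]] with rank 1, so corank 2. A Groebner basis of the Jacobian ideal J(f) in C{u,v,w} is {v^5, u*v^3 - 5*v^4/8, u^2 - 4*u*v/3 + 4*v^2/9, w}; counting standard monomials gives mu = 8. Corank 2; j^3 = -(3*u - 2*v)^3 is a perfect cube, so E-series; the 5-jet and mu = 8 give E_8.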